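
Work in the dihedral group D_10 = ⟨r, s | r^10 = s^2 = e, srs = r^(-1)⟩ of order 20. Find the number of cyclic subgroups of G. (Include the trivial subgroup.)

14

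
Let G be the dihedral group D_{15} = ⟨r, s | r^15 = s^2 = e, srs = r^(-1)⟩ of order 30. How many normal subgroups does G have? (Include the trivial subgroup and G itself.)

G has 28 subgroups. Checking conjugation-invariance by order — order 1: 1/1 normal; order 2: 0/15 normal; order 3: 1/1 normal; order 5: 1/1 normal; order 6: 0/5 normal; order 10: 0/3 normal; order 15: 1/1 normal; order 30: 1/1 normal.
Total normal subgroups: 5.

5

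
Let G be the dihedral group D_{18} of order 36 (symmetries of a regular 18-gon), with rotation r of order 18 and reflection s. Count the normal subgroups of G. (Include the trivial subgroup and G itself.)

9

G has 45 subgroups. Checking conjugation-invariance by order — order 1: 1/1 normal; order 2: 1/19 normal; order 3: 1/1 normal; order 4: 0/9 normal; order 6: 1/7 normal; order 9: 1/1 normal; order 12: 0/3 normal; order 18: 3/3 normal; order 36: 1/1 normal.
Total normal subgroups: 9.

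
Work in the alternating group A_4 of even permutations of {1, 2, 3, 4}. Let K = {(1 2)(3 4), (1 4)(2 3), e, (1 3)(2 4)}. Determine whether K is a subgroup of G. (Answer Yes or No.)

Yes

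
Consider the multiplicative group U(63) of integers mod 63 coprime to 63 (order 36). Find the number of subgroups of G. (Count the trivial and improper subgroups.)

|G| = 36, so by Lagrange every subgroup order divides 36. Divisors: 1, 2, 3, 4, 6, 9, 12, 18, 36.
Subgroups by order — order 1: 1; order 2: 3; order 3: 4; order 4: 1; order 6: 12; order 9: 1; order 12: 4; order 18: 3; order 36: 1.
Total: 1 + 3 + 4 + 1 + 12 + 1 + 4 + 3 + 1 = 30.

30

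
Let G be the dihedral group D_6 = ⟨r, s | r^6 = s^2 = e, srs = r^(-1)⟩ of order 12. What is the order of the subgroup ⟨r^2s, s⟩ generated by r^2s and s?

|⟨r^2s⟩| = 2 and |⟨s⟩| = 2, so |H| is a multiple of lcm(2, 2) = 2 and divides |G| = 12.
Closing under the operation: H = {e, r^2, r^4, s, r^2s, r^4s}, so |H| = 6.

6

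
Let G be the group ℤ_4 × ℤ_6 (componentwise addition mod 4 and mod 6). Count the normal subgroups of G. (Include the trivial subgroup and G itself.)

G is abelian, so every subgroup is normal.
G has 16 subgroups in total, hence 16 normal subgroups.

16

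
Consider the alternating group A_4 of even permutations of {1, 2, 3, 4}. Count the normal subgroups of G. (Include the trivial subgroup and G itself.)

3

G has 10 subgroups. Checking conjugation-invariance by order — order 1: 1/1 normal; order 2: 0/3 normal; order 3: 0/4 normal; order 4: 1/1 normal; order 12: 1/1 normal.
Total normal subgroups: 3.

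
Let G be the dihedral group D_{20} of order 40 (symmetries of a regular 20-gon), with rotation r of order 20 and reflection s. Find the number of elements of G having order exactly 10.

4

The elements of order 10 are: r^2, r^6, r^14, r^18.
That's 4.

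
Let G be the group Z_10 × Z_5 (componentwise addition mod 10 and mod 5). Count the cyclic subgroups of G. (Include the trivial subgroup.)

Each element a generates a cyclic subgroup ⟨a⟩; distinct elements may generate the same one (a cyclic group of order d has φ(d) generators).
Cyclic subgroups by order — order 1: 1; order 2: 1; order 5: 6; order 10: 6.
Total: 14.

14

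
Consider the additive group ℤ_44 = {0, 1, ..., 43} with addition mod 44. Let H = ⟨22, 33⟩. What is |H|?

|⟨22⟩| = 2 and |⟨33⟩| = 4, so |H| is a multiple of lcm(2, 4) = 4 and divides |G| = 44.
Closing under the operation: H = {0, 11, 22, 33}, so |H| = 4.

4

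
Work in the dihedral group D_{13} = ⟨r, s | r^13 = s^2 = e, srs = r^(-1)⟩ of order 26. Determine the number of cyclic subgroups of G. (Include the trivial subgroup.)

15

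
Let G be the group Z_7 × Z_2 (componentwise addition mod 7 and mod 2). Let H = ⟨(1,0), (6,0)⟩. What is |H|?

7

|⟨(1,0)⟩| = 7 and |⟨(6,0)⟩| = 7, so |H| is a multiple of lcm(7, 7) = 7 and divides |G| = 14.
Closing under the operation: H = {(0,0), (1,0), (2,0), (3,0), (4,0), (5,0), (6,0)}, so |H| = 7.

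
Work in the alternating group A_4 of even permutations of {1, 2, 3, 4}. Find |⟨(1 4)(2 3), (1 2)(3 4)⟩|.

|⟨(1 4)(2 3)⟩| = 2 and |⟨(1 2)(3 4)⟩| = 2, so |H| is a multiple of lcm(2, 2) = 2 and divides |G| = 12.
Closing under the operation: H = {e, (1 2)(3 4), (1 3)(2 4), (1 4)(2 3)}, so |H| = 4.

4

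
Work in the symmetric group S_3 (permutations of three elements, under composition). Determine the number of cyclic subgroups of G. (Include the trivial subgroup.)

A cyclic subgroup of order d is generated by each of its φ(d) elements of order d, so the cyclic subgroups of order d number (#elements of order d)/φ(d).
Cyclic subgroups by order — order 1: 1; order 2: 3; order 3: 1.
Total: 5.

5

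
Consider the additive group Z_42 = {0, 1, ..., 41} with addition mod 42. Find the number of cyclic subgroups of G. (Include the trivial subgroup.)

A cyclic subgroup of order d is generated by each of its φ(d) elements of order d, so the cyclic subgroups of order d number (#elements of order d)/φ(d).
Cyclic subgroups by order — order 1: 1; order 2: 1; order 3: 1; order 6: 1; order 7: 1; order 14: 1; order 21: 1; order 42: 1.
Total: 8.

8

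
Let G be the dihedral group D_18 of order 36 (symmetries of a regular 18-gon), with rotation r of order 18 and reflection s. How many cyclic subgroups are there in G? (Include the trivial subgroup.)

A cyclic subgroup of order d is generated by each of its φ(d) elements of order d, so the cyclic subgroups of order d number (#elements of order d)/φ(d).
Cyclic subgroups by order — order 1: 1; order 2: 19; order 3: 1; order 6: 1; order 9: 1; order 18: 1.
Total: 24.

24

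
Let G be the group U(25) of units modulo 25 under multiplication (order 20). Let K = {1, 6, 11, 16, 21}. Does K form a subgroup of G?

Yes

|K| = 5 divides |G| = 20, consistent with Lagrange.
K contains the identity, every element's inverse is in K, and K is closed under ·: it is a subgroup.
In fact K = ⟨16⟩.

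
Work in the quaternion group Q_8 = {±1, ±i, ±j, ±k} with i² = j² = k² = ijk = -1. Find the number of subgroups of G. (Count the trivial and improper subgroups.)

6

|G| = 8, so by Lagrange every subgroup order divides 8. Divisors: 1, 2, 4, 8.
Subgroups by order — order 1: 1; order 2: 1; order 4: 3; order 8: 1.
Total: 1 + 1 + 3 + 1 = 6.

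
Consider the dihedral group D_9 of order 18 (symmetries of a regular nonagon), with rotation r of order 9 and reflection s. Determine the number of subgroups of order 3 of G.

|G| = 18 and 3 | 18, so subgroups of order 3 are possible by Lagrange.
The subgroups of order 3 are: {e, r^3, r^6}.
So G has 1 subgroup of order 3.

1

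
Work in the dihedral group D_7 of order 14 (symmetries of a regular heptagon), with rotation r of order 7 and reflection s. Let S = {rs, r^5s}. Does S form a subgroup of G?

No

The identity e ∉ S, so S is not a subgroup.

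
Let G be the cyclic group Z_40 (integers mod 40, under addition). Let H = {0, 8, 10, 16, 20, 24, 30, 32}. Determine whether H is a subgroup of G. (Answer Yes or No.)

No

Closure fails: 32 + 10 = 2 ∉ H. So H is not a subgroup.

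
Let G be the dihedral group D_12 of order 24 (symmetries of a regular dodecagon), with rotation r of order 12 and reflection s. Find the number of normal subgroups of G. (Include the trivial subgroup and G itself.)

9

G has 34 subgroups. Checking conjugation-invariance by order — order 1: 1/1 normal; order 2: 1/13 normal; order 3: 1/1 normal; order 4: 1/7 normal; order 6: 1/5 normal; order 8: 0/3 normal; order 12: 3/3 normal; order 24: 1/1 normal.
Total normal subgroups: 9.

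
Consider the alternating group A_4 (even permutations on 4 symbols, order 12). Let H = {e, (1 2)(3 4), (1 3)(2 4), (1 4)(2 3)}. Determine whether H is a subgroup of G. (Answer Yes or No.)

Yes

|H| = 4 divides |G| = 12, consistent with Lagrange.
H contains the identity, every element's inverse is in H, and H is closed under ∘: it is a subgroup.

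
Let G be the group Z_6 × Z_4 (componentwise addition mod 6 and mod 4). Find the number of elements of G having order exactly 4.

An element (a,b) has order lcm(ord(a), ord(b)); count pairs with lcm equal to 4.
Enumerating gives 4 such elements.

4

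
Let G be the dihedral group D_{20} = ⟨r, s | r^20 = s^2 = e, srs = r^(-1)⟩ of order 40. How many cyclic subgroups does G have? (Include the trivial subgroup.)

26

Each element a generates a cyclic subgroup ⟨a⟩; distinct elements may generate the same one (a cyclic group of order d has φ(d) generators).
Cyclic subgroups by order — order 1: 1; order 2: 21; order 4: 1; order 5: 1; order 10: 1; order 20: 1.
Total: 26.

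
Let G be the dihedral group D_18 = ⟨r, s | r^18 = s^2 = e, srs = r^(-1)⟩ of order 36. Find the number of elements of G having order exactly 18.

6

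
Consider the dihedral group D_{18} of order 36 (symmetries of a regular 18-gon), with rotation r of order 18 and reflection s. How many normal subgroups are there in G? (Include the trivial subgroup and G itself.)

9

G has 45 subgroups. Checking conjugation-invariance by order — order 1: 1/1 normal; order 2: 1/19 normal; order 3: 1/1 normal; order 4: 0/9 normal; order 6: 1/7 normal; order 9: 1/1 normal; order 12: 0/3 normal; order 18: 3/3 normal; order 36: 1/1 normal.
Total normal subgroups: 9.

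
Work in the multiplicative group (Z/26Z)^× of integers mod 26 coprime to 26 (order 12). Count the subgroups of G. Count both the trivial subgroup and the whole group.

6

|G| = 12, so by Lagrange every subgroup order divides 12. Divisors: 1, 2, 3, 4, 6, 12.
Subgroups by order — order 1: 1; order 2: 1; order 3: 1; order 4: 1; order 6: 1; order 12: 1.
Total: 1 + 1 + 1 + 1 + 1 + 1 = 6.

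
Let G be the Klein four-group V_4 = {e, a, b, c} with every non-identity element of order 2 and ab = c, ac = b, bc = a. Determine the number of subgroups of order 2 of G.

|G| = 4 and 2 | 4, so subgroups of order 2 are possible by Lagrange.
The subgroups of order 2 are: {e, a}; {e, b}; {e, c}.
So G has 3 subgroups of order 2.

3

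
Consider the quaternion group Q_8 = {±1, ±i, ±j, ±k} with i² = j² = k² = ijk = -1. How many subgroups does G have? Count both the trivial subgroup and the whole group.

6

|G| = 8, so by Lagrange every subgroup order divides 8. Divisors: 1, 2, 4, 8.
Subgroups by order — order 1: 1; order 2: 1; order 4: 3; order 8: 1.
Total: 1 + 1 + 3 + 1 = 6.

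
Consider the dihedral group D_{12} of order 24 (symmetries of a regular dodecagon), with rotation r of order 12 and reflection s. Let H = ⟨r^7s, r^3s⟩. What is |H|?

|⟨r^7s⟩| = 2 and |⟨r^3s⟩| = 2, so |H| is a multiple of lcm(2, 2) = 2 and divides |G| = 24.
Closing under the operation: H = {e, r^4, r^8, r^3s, r^7s, r^11s}, so |H| = 6.

6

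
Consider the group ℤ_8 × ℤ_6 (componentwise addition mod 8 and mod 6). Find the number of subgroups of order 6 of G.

3

|G| = 48 and 6 | 48, so subgroups of order 6 are possible by Lagrange.
The subgroups of order 6 are: {(0,0), (0,1), (0,2), (0,3), (0,4), (0,5)}; {(0,0), (0,2), (0,4), (4,0), (4,2), (4,4)}; {(0,0), (0,2), (0,4), (4,1), (4,3), (4,5)}.
So G has 3 subgroups of order 6.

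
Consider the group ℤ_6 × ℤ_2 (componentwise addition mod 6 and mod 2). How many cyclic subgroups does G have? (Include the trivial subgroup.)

Each element a generates a cyclic subgroup ⟨a⟩; distinct elements may generate the same one (a cyclic group of order d has φ(d) generators).
Cyclic subgroups by order — order 1: 1; order 2: 3; order 3: 1; order 6: 3.
Total: 8.

8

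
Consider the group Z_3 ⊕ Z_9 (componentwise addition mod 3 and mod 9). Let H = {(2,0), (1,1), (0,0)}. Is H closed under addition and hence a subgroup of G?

(1,1) ∈ H but its inverse (2,8) ∉ H, so H is not a subgroup.

No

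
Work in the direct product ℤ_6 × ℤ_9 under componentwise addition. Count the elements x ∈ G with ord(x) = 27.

0

An element (a,b) has order lcm(ord(a), ord(b)); count pairs with lcm equal to 27.
Enumerating gives 0 such elements.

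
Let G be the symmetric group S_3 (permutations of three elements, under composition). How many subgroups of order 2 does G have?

3

|G| = 6 and 2 | 6, so subgroups of order 2 are possible by Lagrange.
The subgroups of order 2 are: {e, (1 2)}; {e, (1 3)}; {e, (2 3)}.
So G has 3 subgroups of order 2.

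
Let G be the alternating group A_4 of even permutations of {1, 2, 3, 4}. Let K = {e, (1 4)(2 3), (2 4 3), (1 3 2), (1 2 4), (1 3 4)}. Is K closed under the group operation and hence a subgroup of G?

(2 4 3) ∈ K but its inverse (2 3 4) ∉ K, so K is not a subgroup.

No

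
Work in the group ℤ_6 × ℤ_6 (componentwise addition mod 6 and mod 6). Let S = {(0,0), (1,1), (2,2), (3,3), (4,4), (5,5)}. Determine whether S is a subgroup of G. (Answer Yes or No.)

|S| = 6 divides |G| = 36, consistent with Lagrange.
S contains the identity, every element's inverse is in S, and S is closed under +: it is a subgroup.
In fact S = ⟨(5,5)⟩.

Yes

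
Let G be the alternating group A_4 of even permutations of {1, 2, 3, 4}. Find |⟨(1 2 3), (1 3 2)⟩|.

|⟨(1 2 3)⟩| = 3 and |⟨(1 3 2)⟩| = 3, so |H| is a multiple of lcm(3, 3) = 3 and divides |G| = 12.
Closing under the operation: H = {e, (1 2 3), (1 3 2)}, so |H| = 3.

3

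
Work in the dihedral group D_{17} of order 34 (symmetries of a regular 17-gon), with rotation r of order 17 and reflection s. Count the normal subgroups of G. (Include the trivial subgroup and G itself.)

3

G has 20 subgroups. Checking conjugation-invariance by order — order 1: 1/1 normal; order 2: 0/17 normal; order 17: 1/1 normal; order 34: 1/1 normal.
Total normal subgroups: 3.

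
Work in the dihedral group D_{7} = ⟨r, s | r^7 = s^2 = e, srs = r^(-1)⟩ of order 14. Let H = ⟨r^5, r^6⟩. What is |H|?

7

|⟨r^5⟩| = 7 and |⟨r^6⟩| = 7, so |H| is a multiple of lcm(7, 7) = 7 and divides |G| = 14.
Closing under the operation: H = {e, r, r^2, r^3, r^4, r^5, r^6}, so |H| = 7.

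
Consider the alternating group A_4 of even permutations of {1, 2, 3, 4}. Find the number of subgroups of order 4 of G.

|G| = 12 and 4 | 12, so subgroups of order 4 are possible by Lagrange.
The subgroups of order 4 are: {e, (1 2)(3 4), (1 3)(2 4), (1 4)(2 3)}.
So G has 1 subgroup of order 4.

1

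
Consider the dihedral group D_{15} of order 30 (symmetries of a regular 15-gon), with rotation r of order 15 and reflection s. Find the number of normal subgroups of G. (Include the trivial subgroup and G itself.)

5

G has 28 subgroups. Checking conjugation-invariance by order — order 1: 1/1 normal; order 2: 0/15 normal; order 3: 1/1 normal; order 5: 1/1 normal; order 6: 0/5 normal; order 10: 0/3 normal; order 15: 1/1 normal; order 30: 1/1 normal.
Total normal subgroups: 5.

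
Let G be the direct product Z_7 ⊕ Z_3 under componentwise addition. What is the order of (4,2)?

21

The order of (4,2) in Z_7 × Z_3 is lcm(ord(4) in Z_7, ord(2) in Z_3).
ord(4) = 7 and ord(2) = 3, so |⟨(4,2)⟩| = lcm(7, 3) = 21.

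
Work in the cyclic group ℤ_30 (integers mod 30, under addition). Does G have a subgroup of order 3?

3 | 30. A subgroup of order 3 is {0, 10, 20}.

Yes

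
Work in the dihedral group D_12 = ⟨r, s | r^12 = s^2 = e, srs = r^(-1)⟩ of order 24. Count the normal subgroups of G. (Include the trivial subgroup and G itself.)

G has 34 subgroups. Checking conjugation-invariance by order — order 1: 1/1 normal; order 2: 1/13 normal; order 3: 1/1 normal; order 4: 1/7 normal; order 6: 1/5 normal; order 8: 0/3 normal; order 12: 3/3 normal; order 24: 1/1 normal.
Total normal subgroups: 9.

9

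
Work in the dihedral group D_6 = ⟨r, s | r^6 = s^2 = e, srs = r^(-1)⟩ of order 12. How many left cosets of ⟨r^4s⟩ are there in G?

|⟨r^4s⟩| = 2 and |G| = 12.
By Lagrange, [G : H] = |G|/|H| = 12/2 = 6.

6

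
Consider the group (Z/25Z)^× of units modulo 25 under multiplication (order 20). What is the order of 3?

Compute successive powers of 3 mod 25: 3, 9, 2, 6, 18, 4, 12, 11, …; 3^20 ≡ 1 (mod 25).
So |⟨3⟩| = 20.

20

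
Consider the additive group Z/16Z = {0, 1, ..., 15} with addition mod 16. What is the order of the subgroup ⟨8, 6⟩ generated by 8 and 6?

|⟨8⟩| = 2 and |⟨6⟩| = 8, so |H| is a multiple of lcm(2, 8) = 8 and divides |G| = 16.
Closing under the operation: H = {0, 2, 4, 6, 8, 10, 12, 14}, so |H| = 8.

8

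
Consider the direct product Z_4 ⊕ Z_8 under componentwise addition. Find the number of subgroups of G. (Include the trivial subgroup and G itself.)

|G| = 32, so by Lagrange every subgroup order divides 32. Divisors: 1, 2, 4, 8, 16, 32.
Subgroups by order — order 1: 1; order 2: 3; order 4: 7; order 8: 7; order 16: 3; order 32: 1.
Total: 1 + 3 + 7 + 7 + 3 + 1 = 22.

22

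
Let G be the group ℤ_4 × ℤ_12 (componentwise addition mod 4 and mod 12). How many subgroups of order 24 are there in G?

3

|G| = 48 and 24 | 48, so subgroups of order 24 are possible by Lagrange.
The subgroups of order 24 are: {(0,0), (0,1), (0,2), (0,3), (0,4), (0,5), (0,6), (0,7), (0,8), (0,9), (0,10), (0,11), (2,0), (2,1), (2,2), (2,3), (2,4), (2,5), (2,6), (2,7), (2,8), (2,9), (2,10), (2,11)}; {(0,0), (0,2), (0,4), (0,6), (0,8), (0,10), (1,0), (1,2), (1,4), (1,6), (1,8), (1,10), (2,0), (2,2), (2,4), (2,6), (2,8), (2,10), (3,0), (3,2), (3,4), (3,6), (3,8), (3,10)}; {(0,0), (0,2), (0,4), (0,6), (0,8), (0,10), (1,1), (1,3), (1,5), (1,7), (1,9), (1,11), (2,0), (2,2), (2,4), (2,6), (2,8), (2,10), (3,1), (3,3), (3,5), (3,7), (3,9), (3,11)}.
So G has 3 subgroups of order 24.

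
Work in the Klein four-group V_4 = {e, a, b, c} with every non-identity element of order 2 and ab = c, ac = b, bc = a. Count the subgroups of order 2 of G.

|G| = 4 and 2 | 4, so subgroups of order 2 are possible by Lagrange.
The subgroups of order 2 are: {e, a}; {e, b}; {e, c}.
So G has 3 subgroups of order 2.

3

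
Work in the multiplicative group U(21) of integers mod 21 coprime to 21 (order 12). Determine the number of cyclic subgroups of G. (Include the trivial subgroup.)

Group the elements of G by the cyclic subgroup they generate; each cyclic subgroup of order d accounts for φ(d) elements.
Cyclic subgroups by order — order 1: 1; order 2: 3; order 3: 1; order 6: 3.
Total: 8.

8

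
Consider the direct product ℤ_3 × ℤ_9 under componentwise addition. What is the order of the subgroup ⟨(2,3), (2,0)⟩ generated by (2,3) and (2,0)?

9

|⟨(2,3)⟩| = 3 and |⟨(2,0)⟩| = 3, so |H| is a multiple of lcm(3, 3) = 3 and divides |G| = 27.
Closing under the operation: H = {(0,0), (0,3), (0,6), (1,0), (1,3), (1,6), (2,0), (2,3), (2,6)}, so |H| = 9.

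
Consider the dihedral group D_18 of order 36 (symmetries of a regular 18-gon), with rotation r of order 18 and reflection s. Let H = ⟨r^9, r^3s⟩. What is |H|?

4

|⟨r^9⟩| = 2 and |⟨r^3s⟩| = 2, so |H| is a multiple of lcm(2, 2) = 2 and divides |G| = 36.
Closing under the operation: H = {e, r^9, r^3s, r^12s}, so |H| = 4.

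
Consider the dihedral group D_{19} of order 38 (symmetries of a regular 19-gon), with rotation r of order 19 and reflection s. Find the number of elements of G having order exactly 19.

Enumerating element orders in G gives 18 elements of order 19.

18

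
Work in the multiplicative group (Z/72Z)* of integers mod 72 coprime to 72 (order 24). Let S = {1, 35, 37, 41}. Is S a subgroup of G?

No

41 ∈ S but its inverse 65 ∉ S, so S is not a subgroup.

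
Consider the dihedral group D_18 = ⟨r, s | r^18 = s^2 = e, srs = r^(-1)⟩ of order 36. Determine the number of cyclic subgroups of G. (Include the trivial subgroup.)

Group the elements of G by the cyclic subgroup they generate; each cyclic subgroup of order d accounts for φ(d) elements.
Cyclic subgroups by order — order 1: 1; order 2: 19; order 3: 1; order 6: 1; order 9: 1; order 18: 1.
Total: 24.

24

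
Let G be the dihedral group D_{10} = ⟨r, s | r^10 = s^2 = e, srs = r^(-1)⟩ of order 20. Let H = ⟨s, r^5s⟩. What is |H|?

4

|⟨s⟩| = 2 and |⟨r^5s⟩| = 2, so |H| is a multiple of lcm(2, 2) = 2 and divides |G| = 20.
Closing under the operation: H = {e, r^5, s, r^5s}, so |H| = 4.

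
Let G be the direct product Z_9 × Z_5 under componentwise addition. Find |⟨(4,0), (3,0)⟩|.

9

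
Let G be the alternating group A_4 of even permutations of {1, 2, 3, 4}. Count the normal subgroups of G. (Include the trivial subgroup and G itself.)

3

G has 10 subgroups. Checking conjugation-invariance by order — order 1: 1/1 normal; order 2: 0/3 normal; order 3: 0/4 normal; order 4: 1/1 normal; order 12: 1/1 normal.
Total normal subgroups: 3.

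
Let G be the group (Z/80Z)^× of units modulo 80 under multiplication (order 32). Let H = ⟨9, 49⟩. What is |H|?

|⟨9⟩| = 2 and |⟨49⟩| = 2, so |H| is a multiple of lcm(2, 2) = 2 and divides |G| = 32.
Closing under the operation: H = {1, 9, 41, 49}, so |H| = 4.

4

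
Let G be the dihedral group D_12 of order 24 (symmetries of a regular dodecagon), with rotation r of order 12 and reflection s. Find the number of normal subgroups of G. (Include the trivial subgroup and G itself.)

G has 34 subgroups. Checking conjugation-invariance by order — order 1: 1/1 normal; order 2: 1/13 normal; order 3: 1/1 normal; order 4: 1/7 normal; order 6: 1/5 normal; order 8: 0/3 normal; order 12: 3/3 normal; order 24: 1/1 normal.
Total normal subgroups: 9.

9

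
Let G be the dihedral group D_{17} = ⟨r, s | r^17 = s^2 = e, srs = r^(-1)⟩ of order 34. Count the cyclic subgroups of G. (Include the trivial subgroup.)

19

A cyclic subgroup of order d is generated by each of its φ(d) elements of order d, so the cyclic subgroups of order d number (#elements of order d)/φ(d).
Cyclic subgroups by order — order 1: 1; order 2: 17; order 17: 1.
Total: 19.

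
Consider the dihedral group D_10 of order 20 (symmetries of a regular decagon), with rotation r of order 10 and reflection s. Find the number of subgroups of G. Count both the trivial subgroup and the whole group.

22

|G| = 20, so by Lagrange every subgroup order divides 20. Divisors: 1, 2, 4, 5, 10, 20.
Subgroups by order — order 1: 1; order 2: 11; order 4: 5; order 5: 1; order 10: 3; order 20: 1.
Total: 1 + 11 + 5 + 1 + 3 + 1 = 22.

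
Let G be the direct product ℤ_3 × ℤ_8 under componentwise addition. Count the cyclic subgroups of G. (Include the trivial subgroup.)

8

Each element a generates a cyclic subgroup ⟨a⟩; distinct elements may generate the same one (a cyclic group of order d has φ(d) generators).
Cyclic subgroups by order — order 1: 1; order 2: 1; order 3: 1; order 4: 1; order 6: 1; order 8: 1; order 12: 1; order 24: 1.
Total: 8.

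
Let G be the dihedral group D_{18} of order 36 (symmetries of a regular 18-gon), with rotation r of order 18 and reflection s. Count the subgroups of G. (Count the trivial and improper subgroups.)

|G| = 36, so by Lagrange every subgroup order divides 36. Divisors: 1, 2, 3, 4, 6, 9, 12, 18, 36.
Subgroups by order — order 1: 1; order 2: 19; order 3: 1; order 4: 9; order 6: 7; order 9: 1; order 12: 3; order 18: 3; order 36: 1.
Total: 1 + 19 + 1 + 9 + 7 + 1 + 3 + 3 + 1 = 45.

45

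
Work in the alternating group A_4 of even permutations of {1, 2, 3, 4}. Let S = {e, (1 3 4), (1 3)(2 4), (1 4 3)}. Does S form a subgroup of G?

Closure fails: (1 4 3) ∘ (1 3)(2 4) = (2 3 4) ∉ S. So S is not a subgroup.

No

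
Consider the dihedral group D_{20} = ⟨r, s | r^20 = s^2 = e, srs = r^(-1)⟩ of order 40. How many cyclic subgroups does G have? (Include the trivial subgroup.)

Group the elements of G by the cyclic subgroup they generate; each cyclic subgroup of order d accounts for φ(d) elements.
Cyclic subgroups by order — order 1: 1; order 2: 21; order 4: 1; order 5: 1; order 10: 1; order 20: 1.
Total: 26.

26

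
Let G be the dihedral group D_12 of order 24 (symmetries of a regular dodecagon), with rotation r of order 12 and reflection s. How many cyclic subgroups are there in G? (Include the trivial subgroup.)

18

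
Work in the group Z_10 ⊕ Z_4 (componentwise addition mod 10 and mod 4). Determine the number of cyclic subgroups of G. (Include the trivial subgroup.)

12

A cyclic subgroup of order d is generated by each of its φ(d) elements of order d, so the cyclic subgroups of order d number (#elements of order d)/φ(d).
Cyclic subgroups by order — order 1: 1; order 2: 3; order 4: 2; order 5: 1; order 10: 3; order 20: 2.
Total: 12.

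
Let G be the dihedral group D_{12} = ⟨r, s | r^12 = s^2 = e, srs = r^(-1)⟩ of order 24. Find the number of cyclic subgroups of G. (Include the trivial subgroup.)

18

Each element a generates a cyclic subgroup ⟨a⟩; distinct elements may generate the same one (a cyclic group of order d has φ(d) generators).
Cyclic subgroups by order — order 1: 1; order 2: 13; order 3: 1; order 4: 1; order 6: 1; order 12: 1.
Total: 18.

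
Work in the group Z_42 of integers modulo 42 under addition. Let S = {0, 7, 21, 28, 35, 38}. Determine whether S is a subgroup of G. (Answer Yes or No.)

38 ∈ S but its inverse 4 ∉ S, so S is not a subgroup.

No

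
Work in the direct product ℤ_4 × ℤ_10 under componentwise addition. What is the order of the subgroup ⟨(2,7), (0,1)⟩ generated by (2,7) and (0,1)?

20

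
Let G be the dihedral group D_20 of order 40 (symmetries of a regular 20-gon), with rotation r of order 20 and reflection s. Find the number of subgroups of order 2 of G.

|G| = 40 and 2 | 40, so subgroups of order 2 are possible by Lagrange.
The subgroups of order 2 are: {e, r^10}; {e, r^10s}; {e, r^11s}; {e, r^12s}; … (21 in all).
So G has 21 subgroups of order 2.

21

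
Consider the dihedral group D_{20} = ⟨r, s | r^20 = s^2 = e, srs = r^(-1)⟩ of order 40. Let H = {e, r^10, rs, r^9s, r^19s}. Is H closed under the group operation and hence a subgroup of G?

No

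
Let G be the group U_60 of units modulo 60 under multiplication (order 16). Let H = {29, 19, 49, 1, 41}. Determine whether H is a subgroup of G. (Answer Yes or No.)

|H| = 5 does not divide |G| = 16, so by Lagrange H is not a subgroup.

No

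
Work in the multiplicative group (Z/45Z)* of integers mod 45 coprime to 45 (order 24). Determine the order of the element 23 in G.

12

Compute successive powers of 23 mod 45: 23, 34, 17, 31, 38, 19, 32, 16, …; 23^12 ≡ 1 (mod 45).
So |⟨23⟩| = 12.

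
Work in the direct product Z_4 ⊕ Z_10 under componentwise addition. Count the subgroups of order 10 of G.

3

|G| = 40 and 10 | 40, so subgroups of order 10 are possible by Lagrange.
The subgroups of order 10 are: {(0,0), (0,1), (0,2), (0,3), (0,4), (0,5), (0,6), (0,7), (0,8), (0,9)}; {(0,0), (0,2), (0,4), (0,6), (0,8), (2,0), (2,2), (2,4), (2,6), (2,8)}; {(0,0), (0,2), (0,4), (0,6), (0,8), (2,1), (2,3), (2,5), (2,7), (2,9)}.
So G has 3 subgroups of order 10.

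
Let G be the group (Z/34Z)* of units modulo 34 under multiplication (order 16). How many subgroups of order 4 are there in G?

1

|G| = 16 and 4 | 16, so subgroups of order 4 are possible by Lagrange.
The subgroups of order 4 are: {1, 13, 21, 33}.
So G has 1 subgroup of order 4.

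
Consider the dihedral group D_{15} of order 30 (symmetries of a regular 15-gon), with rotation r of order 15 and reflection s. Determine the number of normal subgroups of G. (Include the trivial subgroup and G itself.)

5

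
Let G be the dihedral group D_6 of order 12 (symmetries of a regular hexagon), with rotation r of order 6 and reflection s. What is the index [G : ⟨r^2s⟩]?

6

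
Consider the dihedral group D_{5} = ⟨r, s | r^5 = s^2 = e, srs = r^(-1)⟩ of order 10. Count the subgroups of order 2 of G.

5

|G| = 10 and 2 | 10, so subgroups of order 2 are possible by Lagrange.
The subgroups of order 2 are: {e, r^2s}; {e, r^3s}; {e, r^4s}; {e, rs}; … (5 in all).
So G has 5 subgroups of order 2.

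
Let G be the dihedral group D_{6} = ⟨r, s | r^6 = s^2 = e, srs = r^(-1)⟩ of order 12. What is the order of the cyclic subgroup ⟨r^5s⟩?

Computing powers of r^5s: the smallest k with (r^5s)^k = e is k = 2.

2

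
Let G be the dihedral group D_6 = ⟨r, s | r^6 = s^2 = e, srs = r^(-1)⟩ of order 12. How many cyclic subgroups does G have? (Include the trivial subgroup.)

10

A cyclic subgroup of order d is generated by each of its φ(d) elements of order d, so the cyclic subgroups of order d number (#elements of order d)/φ(d).
Cyclic subgroups by order — order 1: 1; order 2: 7; order 3: 1; order 6: 1.
Total: 10.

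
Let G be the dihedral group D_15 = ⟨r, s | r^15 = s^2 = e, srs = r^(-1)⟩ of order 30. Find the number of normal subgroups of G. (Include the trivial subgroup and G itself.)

5

G has 28 subgroups. Checking conjugation-invariance by order — order 1: 1/1 normal; order 2: 0/15 normal; order 3: 1/1 normal; order 5: 1/1 normal; order 6: 0/5 normal; order 10: 0/3 normal; order 15: 1/1 normal; order 30: 1/1 normal.
Total normal subgroups: 5.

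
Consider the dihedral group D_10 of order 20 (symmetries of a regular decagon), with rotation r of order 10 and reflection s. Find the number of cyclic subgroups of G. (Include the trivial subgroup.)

A cyclic subgroup of order d is generated by each of its φ(d) elements of order d, so the cyclic subgroups of order d number (#elements of order d)/φ(d).
Cyclic subgroups by order — order 1: 1; order 2: 11; order 5: 1; order 10: 1.
Total: 14.

14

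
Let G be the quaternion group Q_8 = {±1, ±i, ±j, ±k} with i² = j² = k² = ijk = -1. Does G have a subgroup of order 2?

2 | 8. A subgroup of order 2 is {1, -1}.

Yes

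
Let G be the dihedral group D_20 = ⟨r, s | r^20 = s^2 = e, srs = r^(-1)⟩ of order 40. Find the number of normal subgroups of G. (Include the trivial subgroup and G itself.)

9

G has 48 subgroups. Checking conjugation-invariance by order — order 1: 1/1 normal; order 2: 1/21 normal; order 4: 1/11 normal; order 5: 1/1 normal; order 8: 0/5 normal; order 10: 1/5 normal; order 20: 3/3 normal; order 40: 1/1 normal.
Total normal subgroups: 9.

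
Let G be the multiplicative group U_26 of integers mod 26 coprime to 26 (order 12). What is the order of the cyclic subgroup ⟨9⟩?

3

Compute successive powers of 9 mod 26: 9, 3, 1; 9^3 ≡ 1 (mod 26).
So |⟨9⟩| = 3.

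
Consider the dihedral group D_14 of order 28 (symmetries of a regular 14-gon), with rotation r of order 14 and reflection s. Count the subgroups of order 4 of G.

7

|G| = 28 and 4 | 28, so subgroups of order 4 are possible by Lagrange.
The subgroups of order 4 are: {e, r^7, r^3s, r^10s}; {e, r^7, r^4s, r^11s}; {e, r^7, r^5s, r^12s}; {e, r^7, r^6s, r^13s}; … (7 in all).
So G has 7 subgroups of order 4.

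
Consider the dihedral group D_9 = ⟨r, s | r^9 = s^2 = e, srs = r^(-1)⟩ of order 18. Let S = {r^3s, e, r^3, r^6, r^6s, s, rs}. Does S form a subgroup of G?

No

|S| = 7 does not divide |G| = 18, so by Lagrange S is not a subgroup.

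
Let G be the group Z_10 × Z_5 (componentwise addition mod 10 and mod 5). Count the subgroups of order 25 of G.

|G| = 50 and 25 | 50, so subgroups of order 25 are possible by Lagrange.
The subgroups of order 25 are: {(0,0), (0,1), (0,2), (0,3), (0,4), (2,0), (2,1), (2,2), (2,3), (2,4), (4,0), (4,1), (4,2), (4,3), (4,4), (6,0), (6,1), (6,2), (6,3), (6,4), (8,0), (8,1), (8,2), (8,3), (8,4)}.
So G has 1 subgroup of order 25.

1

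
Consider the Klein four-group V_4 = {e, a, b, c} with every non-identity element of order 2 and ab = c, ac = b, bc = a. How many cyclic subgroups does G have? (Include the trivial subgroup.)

4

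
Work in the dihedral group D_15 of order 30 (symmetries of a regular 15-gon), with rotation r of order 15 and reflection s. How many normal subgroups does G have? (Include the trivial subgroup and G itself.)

5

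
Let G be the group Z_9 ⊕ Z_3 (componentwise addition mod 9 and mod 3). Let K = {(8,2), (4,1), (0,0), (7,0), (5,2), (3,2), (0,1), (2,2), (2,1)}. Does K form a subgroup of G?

(0,1) ∈ K but its inverse (0,2) ∉ K, so K is not a subgroup.

No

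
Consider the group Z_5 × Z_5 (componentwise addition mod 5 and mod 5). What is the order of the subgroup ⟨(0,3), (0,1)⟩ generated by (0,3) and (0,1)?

5

|⟨(0,3)⟩| = 5 and |⟨(0,1)⟩| = 5, so |H| is a multiple of lcm(5, 5) = 5 and divides |G| = 25.
Closing under the operation: H = {(0,0), (0,1), (0,2), (0,3), (0,4)}, so |H| = 5.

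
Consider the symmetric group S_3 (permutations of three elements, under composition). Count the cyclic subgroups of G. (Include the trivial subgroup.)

A cyclic subgroup of order d is generated by each of its φ(d) elements of order d, so the cyclic subgroups of order d number (#elements of order d)/φ(d).
Cyclic subgroups by order — order 1: 1; order 2: 3; order 3: 1.
Total: 5.

5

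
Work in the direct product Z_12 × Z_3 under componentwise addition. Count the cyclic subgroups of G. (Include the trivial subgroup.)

A cyclic subgroup of order d is generated by each of its φ(d) elements of order d, so the cyclic subgroups of order d number (#elements of order d)/φ(d).
Cyclic subgroups by order — order 1: 1; order 2: 1; order 3: 4; order 4: 1; order 6: 4; order 12: 4.
Total: 15.

15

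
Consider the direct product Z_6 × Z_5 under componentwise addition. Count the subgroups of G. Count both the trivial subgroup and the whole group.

8

|G| = 30, so by Lagrange every subgroup order divides 30. Divisors: 1, 2, 3, 5, 6, 10, 15, 30.
Subgroups by order — order 1: 1; order 2: 1; order 3: 1; order 5: 1; order 6: 1; order 10: 1; order 15: 1; order 30: 1.
Total: 1 + 1 + 1 + 1 + 1 + 1 + 1 + 1 = 8.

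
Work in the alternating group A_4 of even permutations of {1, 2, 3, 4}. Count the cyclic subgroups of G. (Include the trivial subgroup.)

Group the elements of G by the cyclic subgroup they generate; each cyclic subgroup of order d accounts for φ(d) elements.
Cyclic subgroups by order — order 1: 1; order 2: 3; order 3: 4.
Total: 8.

8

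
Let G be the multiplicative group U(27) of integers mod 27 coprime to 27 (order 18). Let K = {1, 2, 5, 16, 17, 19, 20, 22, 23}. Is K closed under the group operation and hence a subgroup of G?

2 ∈ K but its inverse 14 ∉ K, so K is not a subgroup.

No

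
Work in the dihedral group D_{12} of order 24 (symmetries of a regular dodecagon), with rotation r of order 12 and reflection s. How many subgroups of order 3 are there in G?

1

|G| = 24 and 3 | 24, so subgroups of order 3 are possible by Lagrange.
The subgroups of order 3 are: {e, r^4, r^8}.
So G has 1 subgroup of order 3.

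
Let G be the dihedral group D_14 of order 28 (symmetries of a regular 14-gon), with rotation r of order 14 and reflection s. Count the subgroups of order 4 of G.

7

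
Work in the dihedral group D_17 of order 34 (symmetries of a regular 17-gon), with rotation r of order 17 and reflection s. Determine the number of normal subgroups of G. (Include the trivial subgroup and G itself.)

G has 20 subgroups. Checking conjugation-invariance by order — order 1: 1/1 normal; order 2: 0/17 normal; order 17: 1/1 normal; order 34: 1/1 normal.
Total normal subgroups: 3.

3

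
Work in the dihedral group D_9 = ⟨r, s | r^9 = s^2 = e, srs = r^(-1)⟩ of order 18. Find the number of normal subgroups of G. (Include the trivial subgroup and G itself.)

4

G has 16 subgroups. Checking conjugation-invariance by order — order 1: 1/1 normal; order 2: 0/9 normal; order 3: 1/1 normal; order 6: 0/3 normal; order 9: 1/1 normal; order 18: 1/1 normal.
Total normal subgroups: 4.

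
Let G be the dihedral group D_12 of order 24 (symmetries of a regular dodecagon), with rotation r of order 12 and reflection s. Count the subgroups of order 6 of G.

5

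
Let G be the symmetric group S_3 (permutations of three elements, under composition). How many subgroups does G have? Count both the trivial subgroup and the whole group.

|G| = 6, so by Lagrange every subgroup order divides 6. Divisors: 1, 2, 3, 6.
Subgroups by order — order 1: 1; order 2: 3; order 3: 1; order 6: 1.
Total: 1 + 3 + 1 + 1 = 6.

6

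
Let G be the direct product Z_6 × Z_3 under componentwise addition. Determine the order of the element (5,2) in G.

6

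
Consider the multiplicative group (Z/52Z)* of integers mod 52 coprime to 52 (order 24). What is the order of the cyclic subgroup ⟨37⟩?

12

Compute successive powers of 37 mod 52: 37, 17, 5, 29, 33, 25, 41, 9, …; 37^12 ≡ 1 (mod 52).
So |⟨37⟩| = 12.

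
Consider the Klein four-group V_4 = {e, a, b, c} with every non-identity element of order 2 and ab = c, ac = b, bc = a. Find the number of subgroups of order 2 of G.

3

|G| = 4 and 2 | 4, so subgroups of order 2 are possible by Lagrange.
The subgroups of order 2 are: {e, a}; {e, b}; {e, c}.
So G has 3 subgroups of order 2.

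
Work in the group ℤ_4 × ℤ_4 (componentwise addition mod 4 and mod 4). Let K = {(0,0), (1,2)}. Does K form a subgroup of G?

(1,2) ∈ K but its inverse (3,2) ∉ K, so K is not a subgroup.

No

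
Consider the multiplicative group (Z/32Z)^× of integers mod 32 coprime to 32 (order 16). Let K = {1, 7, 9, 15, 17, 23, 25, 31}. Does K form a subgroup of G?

|K| = 8 divides |G| = 16, consistent with Lagrange.
K contains the identity, every element's inverse is in K, and K is closed under ·: it is a subgroup.

Yes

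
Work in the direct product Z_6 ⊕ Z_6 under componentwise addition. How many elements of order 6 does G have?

24

An element (a,b) has order lcm(ord(a), ord(b)); count pairs with lcm equal to 6.
Enumerating gives 24 such elements.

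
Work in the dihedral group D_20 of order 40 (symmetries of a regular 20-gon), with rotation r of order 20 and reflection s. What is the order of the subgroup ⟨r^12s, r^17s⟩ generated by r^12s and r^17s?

|⟨r^12s⟩| = 2 and |⟨r^17s⟩| = 2, so |H| is a multiple of lcm(2, 2) = 2 and divides |G| = 40.
Closing under the operation: H = {e, r^5, r^10, r^15, r^2s, r^7s, r^12s, r^17s}, so |H| = 8.

8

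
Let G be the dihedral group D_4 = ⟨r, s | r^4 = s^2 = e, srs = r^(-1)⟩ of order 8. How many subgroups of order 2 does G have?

5

|G| = 8 and 2 | 8, so subgroups of order 2 are possible by Lagrange.
The subgroups of order 2 are: {e, r^2}; {e, r^2s}; {e, r^3s}; {e, rs}; … (5 in all).
So G has 5 subgroups of order 2.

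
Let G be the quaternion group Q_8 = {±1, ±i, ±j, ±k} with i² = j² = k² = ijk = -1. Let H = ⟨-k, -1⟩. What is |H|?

4

|⟨-k⟩| = 4 and |⟨-1⟩| = 2, so |H| is a multiple of lcm(4, 2) = 4 and divides |G| = 8.
Closing under the operation: H = {1, -1, k, -k}, so |H| = 4.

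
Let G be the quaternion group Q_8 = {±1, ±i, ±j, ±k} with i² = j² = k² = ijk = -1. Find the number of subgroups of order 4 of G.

3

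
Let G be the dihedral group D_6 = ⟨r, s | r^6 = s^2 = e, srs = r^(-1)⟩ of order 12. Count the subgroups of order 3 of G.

|G| = 12 and 3 | 12, so subgroups of order 3 are possible by Lagrange.
The subgroups of order 3 are: {e, r^2, r^4}.
So G has 1 subgroup of order 3.

1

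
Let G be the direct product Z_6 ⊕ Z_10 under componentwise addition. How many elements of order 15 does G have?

8

An element (a,b) has order lcm(ord(a), ord(b)); count pairs with lcm equal to 15.
Enumerating gives 8 such elements.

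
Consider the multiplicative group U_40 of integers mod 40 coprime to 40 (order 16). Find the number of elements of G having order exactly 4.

8

The elements of order 4 are: 3, 7, 13, 17, 23, 27, 33, 37.
That's 8.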